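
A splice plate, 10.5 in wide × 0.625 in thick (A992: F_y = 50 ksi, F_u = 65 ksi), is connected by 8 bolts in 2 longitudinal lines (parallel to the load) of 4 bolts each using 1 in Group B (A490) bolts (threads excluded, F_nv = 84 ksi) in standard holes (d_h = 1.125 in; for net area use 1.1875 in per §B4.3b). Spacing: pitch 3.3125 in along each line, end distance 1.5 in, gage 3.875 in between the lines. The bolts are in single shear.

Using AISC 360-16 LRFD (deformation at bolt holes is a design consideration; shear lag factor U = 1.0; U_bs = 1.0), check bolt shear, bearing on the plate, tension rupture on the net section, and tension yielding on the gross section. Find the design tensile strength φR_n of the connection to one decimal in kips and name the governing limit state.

Bolt shear: A_b = π(1)²/4 = 0.7854 in². φR_n = 0.75 × 84 × 0.7854 × 8 × 1 = 395.8 kips.
Bearing (0.625 in plate, F_u = 65 ksi): end bolts L_c = 1.5 − 1.125/2 = 0.9375, R_n = min(1.2×0.9375×0.625×65, 2.4×1×0.625×65) = 45.703 kips/bolt; interior L_c = 3.3125 − 1.125 = 2.1875, R_n = 97.5 kips/bolt. φR_n = 0.75 × (2×45.703 + 6×97.5) = 507.3 kips.
Tension rupture (net): A_n = (10.5 − 2×1.1875)×0.625 = 5.0781 in² (U = 1.0, A_e = A_n). φR_n = 0.75 × 65 × 5.0781 = 247.6 kips.
Tension yield (gross): A_g = 10.5×0.625 = 6.5625 in². φR_n = 0.90 × 50 × 6.5625 = 295.3 kips.
Governing: min(395.8, 507.3, 247.6, 295.3) = 247.6 kips → net-section rupture.

247.6 kips (net-section rupture governs)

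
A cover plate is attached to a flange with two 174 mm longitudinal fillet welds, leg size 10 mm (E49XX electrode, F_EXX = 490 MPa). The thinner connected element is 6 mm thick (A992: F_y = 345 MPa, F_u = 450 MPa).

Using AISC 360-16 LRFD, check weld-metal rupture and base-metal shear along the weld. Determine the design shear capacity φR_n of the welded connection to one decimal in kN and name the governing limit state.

Weld metal: throat = 0.707×10 = 7.07 mm, L = 2×174 = 348 mm. φR_n = 0.75 × 0.6 × 490 × 7.07 × 348 = 542.5 kN.
Base metal shear (6 mm plate): yield φR_n = 1.0×0.6×345×6×348 = 432.2 kN; rupture φR_n = 0.75×0.6×450×6×348 = 422.8 kN; take 422.8 kN (rupture).
Governing: min(542.5, 422.8) = 422.8 kN → base-metal shear.

422.8 kN (base-metal shear governs)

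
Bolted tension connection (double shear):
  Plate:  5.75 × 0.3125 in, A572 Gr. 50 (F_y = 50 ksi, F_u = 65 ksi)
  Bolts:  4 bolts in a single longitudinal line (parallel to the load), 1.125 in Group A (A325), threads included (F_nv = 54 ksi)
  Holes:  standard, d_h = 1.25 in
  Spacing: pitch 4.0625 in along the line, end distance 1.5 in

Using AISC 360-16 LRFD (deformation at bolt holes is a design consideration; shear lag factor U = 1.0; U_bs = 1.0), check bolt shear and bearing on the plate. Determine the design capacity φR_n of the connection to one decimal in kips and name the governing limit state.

139.4 kips (bearing governs)

Bolt shear: A_b = π(1.125)²/4 = 0.99402 in². φR_n = 0.75 × 54 × 0.99402 × 4 × 2 = 322.1 kips.
Bearing (0.3125 in plate, F_u = 65 ksi): end bolts L_c = 1.5 − 1.25/2 = 0.875, R_n = min(1.2×0.875×0.3125×65, 2.4×1.125×0.3125×65) = 21.328 kips/bolt; interior L_c = 4.0625 − 1.25 = 2.8125, R_n = 54.844 kips/bolt. φR_n = 0.75 × (1×21.328 + 3×54.844) = 139.4 kips.
Governing: min(322.1, 139.4) = 139.4 kips → bearing.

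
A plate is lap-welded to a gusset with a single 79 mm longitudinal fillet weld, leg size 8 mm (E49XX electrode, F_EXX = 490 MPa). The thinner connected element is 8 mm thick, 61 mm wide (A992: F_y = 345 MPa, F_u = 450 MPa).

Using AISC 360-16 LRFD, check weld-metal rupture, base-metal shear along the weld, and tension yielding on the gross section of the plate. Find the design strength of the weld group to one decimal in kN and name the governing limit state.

Weld metal: throat = 0.707×8 = 5.656 mm, L = 79 mm. φR_n = 0.75 × 0.6 × 490 × 5.656 × 79 = 98.5 kN.
Base metal shear (8 mm plate): yield φR_n = 1.0×0.6×345×8×79 = 130.8 kN; rupture φR_n = 0.75×0.6×450×8×79 = 128.0 kN; take 128.0 kN (rupture).
Tension yield (gross): A_g = 61×8 = 488 mm². φR_n = 0.90 × 345 × 488 = 151.5 kN.
Governing: min(98.5, 128.0, 151.5) = 98.5 kN → weld metal.

98.5 kN (weld metal governs)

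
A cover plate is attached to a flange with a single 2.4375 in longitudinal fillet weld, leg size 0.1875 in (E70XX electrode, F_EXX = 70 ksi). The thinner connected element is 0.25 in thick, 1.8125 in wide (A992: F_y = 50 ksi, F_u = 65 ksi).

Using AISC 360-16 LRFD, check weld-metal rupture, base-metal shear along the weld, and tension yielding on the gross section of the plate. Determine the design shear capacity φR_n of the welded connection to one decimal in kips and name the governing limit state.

10.2 kips (weld metal governs)

Weld metal: throat = 0.707×0.1875 = 0.13256 in, L = 2.4375 in. φR_n = 0.75 × 0.6 × 70 × 0.13256 × 2.4375 = 10.2 kips.
Base metal shear (0.25 in plate): yield φR_n = 1.0×0.6×50×0.25×2.4375 = 18.3 kips; rupture φR_n = 0.75×0.6×65×0.25×2.4375 = 17.8 kips; take 17.8 kips (rupture).
Tension yield (gross): A_g = 1.8125×0.25 = 0.45313 in². φR_n = 0.90 × 50 × 0.45313 = 20.4 kips.
Governing: min(10.2, 17.8, 20.4) = 10.2 kips → weld metal.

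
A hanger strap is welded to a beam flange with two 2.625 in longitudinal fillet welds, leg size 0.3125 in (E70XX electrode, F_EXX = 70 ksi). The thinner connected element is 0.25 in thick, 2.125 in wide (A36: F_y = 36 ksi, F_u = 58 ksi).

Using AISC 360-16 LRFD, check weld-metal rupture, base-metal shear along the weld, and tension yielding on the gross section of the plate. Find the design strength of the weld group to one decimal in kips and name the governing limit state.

17.2 kips (gross-section yield governs)

Weld metal: throat = 0.707×0.3125 = 0.22094 in, L = 2×2.625 = 5.25 in. φR_n = 0.75 × 0.6 × 70 × 0.22094 × 5.25 = 36.5 kips.
Base metal shear (0.25 in plate): yield φR_n = 1.0×0.6×36×0.25×5.25 = 28.4 kips; rupture φR_n = 0.75×0.6×58×0.25×5.25 = 34.3 kips; take 28.4 kips (yield).
Tension yield (gross): A_g = 2.125×0.25 = 0.53125 in². φR_n = 0.90 × 36 × 0.53125 = 17.2 kips.
Governing: min(36.5, 28.4, 17.2) = 17.2 kips → gross-section yield.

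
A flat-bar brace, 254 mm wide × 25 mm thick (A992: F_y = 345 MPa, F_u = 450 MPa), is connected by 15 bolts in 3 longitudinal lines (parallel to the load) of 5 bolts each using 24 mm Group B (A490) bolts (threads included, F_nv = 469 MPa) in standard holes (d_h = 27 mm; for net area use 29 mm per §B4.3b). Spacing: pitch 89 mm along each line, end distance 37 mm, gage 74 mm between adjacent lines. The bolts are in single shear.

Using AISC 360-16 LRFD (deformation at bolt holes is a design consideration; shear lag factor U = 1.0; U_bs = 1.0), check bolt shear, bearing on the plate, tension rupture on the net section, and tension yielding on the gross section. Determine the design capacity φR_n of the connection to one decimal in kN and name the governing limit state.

Bolt shear: A_b = π(24)²/4 = 452.39 mm². φR_n = 0.75 × 469 × 452.39 × 15 × 1 = 2386.9 kN.
Bearing (25 mm plate, F_u = 450 MPa): end bolts L_c = 37 − 27/2 = 23.5, R_n = min(1.2×23.5×25×450, 2.4×24×25×450) = 317.25 kN/bolt; interior L_c = 89 − 27 = 62, R_n = 648 kN/bolt. φR_n = 0.75 × (3×317.25 + 12×648) = 6545.8 kN.
Tension rupture (net): A_n = (254 − 3×29)×25 = 4175 mm² (U = 1.0, A_e = A_n). φR_n = 0.75 × 450 × 4175 = 1409.1 kN.
Tension yield (gross): A_g = 254×25 = 6350 mm². φR_n = 0.90 × 345 × 6350 = 1971.7 kN.
Governing: min(2386.9, 6545.8, 1409.1, 1971.7) = 1409.1 kN → net-section rupture.

1409.1 kN (net-section rupture governs)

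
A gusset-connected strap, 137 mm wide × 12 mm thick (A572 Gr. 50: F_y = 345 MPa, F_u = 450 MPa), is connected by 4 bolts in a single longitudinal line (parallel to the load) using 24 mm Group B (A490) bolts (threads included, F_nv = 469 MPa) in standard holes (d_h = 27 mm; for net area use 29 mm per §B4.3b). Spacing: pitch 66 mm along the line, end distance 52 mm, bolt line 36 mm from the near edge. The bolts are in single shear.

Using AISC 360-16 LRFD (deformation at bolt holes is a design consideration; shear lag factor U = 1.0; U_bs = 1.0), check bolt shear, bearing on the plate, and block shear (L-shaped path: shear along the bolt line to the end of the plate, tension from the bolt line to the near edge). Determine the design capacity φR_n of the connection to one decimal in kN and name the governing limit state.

447.9 kN (block shear governs)

Bolt shear: A_b = π(24)²/4 = 452.39 mm². φR_n = 0.75 × 469 × 452.39 × 4 × 1 = 636.5 kN.
Bearing (12 mm plate, F_u = 450 MPa): end bolts L_c = 52 − 27/2 = 38.5, R_n = min(1.2×38.5×12×450, 2.4×24×12×450) = 249.48 kN/bolt; interior L_c = 66 − 27 = 39, R_n = 252.72 kN/bolt. φR_n = 0.75 × (1×249.48 + 3×252.72) = 755.7 kN.
Block shear: shear path 1×[52+3×66] = 1×250 mm, A_gv = 3000, A_nv = 1×(250 − 3.5×29)×12 = 1782 mm²; tension to near edge: (36 − 0.5×29)×12 = 258 mm². R_n = min(0.6×450×1782, 0.6×345×3000) + 1.0×450×258 = min(481.14, 621) + 116.1 = 597.24 kN. φR_n = 0.75 × 597.24 = 447.9 kN.
Governing: min(636.5, 755.7, 447.9) = 447.9 kN → block shear.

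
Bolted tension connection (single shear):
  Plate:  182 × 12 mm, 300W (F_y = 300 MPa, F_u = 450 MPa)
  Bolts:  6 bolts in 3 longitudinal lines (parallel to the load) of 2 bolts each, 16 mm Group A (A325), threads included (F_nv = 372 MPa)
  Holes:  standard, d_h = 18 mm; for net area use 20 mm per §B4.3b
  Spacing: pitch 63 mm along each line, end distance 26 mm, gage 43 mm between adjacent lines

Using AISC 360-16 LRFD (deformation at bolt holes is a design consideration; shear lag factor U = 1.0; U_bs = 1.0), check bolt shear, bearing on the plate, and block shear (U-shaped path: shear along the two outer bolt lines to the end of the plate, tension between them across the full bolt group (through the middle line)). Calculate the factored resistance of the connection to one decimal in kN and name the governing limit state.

Bolt shear: A_b = π(16)²/4 = 201.06 mm². φR_n = 0.75 × 372 × 201.06 × 6 × 1 = 336.6 kN.
Bearing (12 mm plate, F_u = 450 MPa): end bolts L_c = 26 − 18/2 = 17, R_n = min(1.2×17×12×450, 2.4×16×12×450) = 110.16 kN/bolt; interior L_c = 63 − 18 = 45, R_n = 207.36 kN/bolt. φR_n = 0.75 × (3×110.16 + 3×207.36) = 714.4 kN.
Block shear: shear path 2×[26+1×63] = 2×89 mm, A_gv = 2136, A_nv = 2×(89 − 1.5×20)×12 = 1416 mm²; tension across gage: (86 − 2×20)×12 = 552 mm². R_n = min(0.6×450×1416, 0.6×300×2136) + 1.0×450×552 = min(382.32, 384.48) + 248.4 = 630.72 kN. φR_n = 0.75 × 630.72 = 473.0 kN.
Governing: min(336.6, 714.4, 473.0) = 336.6 kN → bolt shear.

336.6 kN (bolt shear governs)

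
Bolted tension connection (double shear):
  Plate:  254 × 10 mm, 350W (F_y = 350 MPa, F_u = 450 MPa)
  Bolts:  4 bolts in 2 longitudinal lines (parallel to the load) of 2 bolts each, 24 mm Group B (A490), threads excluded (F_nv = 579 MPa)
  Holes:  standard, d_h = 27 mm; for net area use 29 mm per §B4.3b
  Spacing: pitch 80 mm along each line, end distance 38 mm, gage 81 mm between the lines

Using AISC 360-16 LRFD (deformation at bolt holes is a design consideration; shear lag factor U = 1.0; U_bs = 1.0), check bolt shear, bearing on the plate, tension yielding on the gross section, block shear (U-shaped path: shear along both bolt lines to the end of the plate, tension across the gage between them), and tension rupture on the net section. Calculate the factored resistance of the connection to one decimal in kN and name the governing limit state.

477.2 kN (block shear governs)

Bolt shear: A_b = π(24)²/4 = 452.39 mm². φR_n = 0.75 × 579 × 452.39 × 4 × 2 = 1571.6 kN.
Bearing (10 mm plate, F_u = 450 MPa): end bolts L_c = 38 − 27/2 = 24.5, R_n = min(1.2×24.5×10×450, 2.4×24×10×450) = 132.3 kN/bolt; interior L_c = 80 − 27 = 53, R_n = 259.2 kN/bolt. φR_n = 0.75 × (2×132.3 + 2×259.2) = 587.3 kN.
Tension yield (gross): A_g = 254×10 = 2540 mm². φR_n = 0.90 × 350 × 2540 = 800.1 kN.
Block shear: shear path 2×[38+1×80] = 2×118 mm, A_gv = 2360, A_nv = 2×(118 − 1.5×29)×10 = 1490 mm²; tension across gage: (81 − 1×29)×10 = 520 mm². R_n = min(0.6×450×1490, 0.6×350×2360) + 1.0×450×520 = min(402.3, 495.6) + 234 = 636.3 kN. φR_n = 0.75 × 636.3 = 477.2 kN.
Tension rupture (net): A_n = (254 − 2×29)×10 = 1960 mm² (U = 1.0, A_e = A_n). φR_n = 0.75 × 450 × 1960 = 661.5 kN.
Governing: min(1571.6, 587.3, 800.1, 477.2, 661.5) = 477.2 kN → block shear.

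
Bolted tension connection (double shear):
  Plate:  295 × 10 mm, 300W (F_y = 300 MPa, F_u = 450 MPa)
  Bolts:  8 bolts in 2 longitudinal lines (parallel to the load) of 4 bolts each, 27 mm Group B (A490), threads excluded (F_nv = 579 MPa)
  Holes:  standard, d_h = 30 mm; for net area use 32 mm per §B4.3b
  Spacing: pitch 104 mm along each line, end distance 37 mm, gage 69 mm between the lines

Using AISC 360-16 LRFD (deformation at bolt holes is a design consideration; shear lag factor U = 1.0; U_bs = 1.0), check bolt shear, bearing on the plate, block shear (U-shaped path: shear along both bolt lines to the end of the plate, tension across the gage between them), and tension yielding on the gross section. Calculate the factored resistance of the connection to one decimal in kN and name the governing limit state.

Bolt shear: A_b = π(27)²/4 = 572.56 mm². φR_n = 0.75 × 579 × 572.56 × 8 × 2 = 3978.1 kN.
Bearing (10 mm plate, F_u = 450 MPa): end bolts L_c = 37 − 30/2 = 22, R_n = min(1.2×22×10×450, 2.4×27×10×450) = 118.8 kN/bolt; interior L_c = 104 − 30 = 74, R_n = 291.6 kN/bolt. φR_n = 0.75 × (2×118.8 + 6×291.6) = 1490.4 kN.
Block shear: shear path 2×[37+3×104] = 2×349 mm, A_gv = 6980, A_nv = 2×(349 − 3.5×32)×10 = 4740 mm²; tension across gage: (69 − 1×32)×10 = 370 mm². R_n = min(0.6×450×4740, 0.6×300×6980) + 1.0×450×370 = min(1279.8, 1256.4) + 166.5 = 1422.9 kN. φR_n = 0.75 × 1422.9 = 1067.2 kN.
Tension yield (gross): A_g = 295×10 = 2950 mm². φR_n = 0.90 × 300 × 2950 = 796.5 kN.
Governing: min(3978.1, 1490.4, 1067.2, 796.5) = 796.5 kN → gross-section yield.

796.5 kN (gross-section yield governs)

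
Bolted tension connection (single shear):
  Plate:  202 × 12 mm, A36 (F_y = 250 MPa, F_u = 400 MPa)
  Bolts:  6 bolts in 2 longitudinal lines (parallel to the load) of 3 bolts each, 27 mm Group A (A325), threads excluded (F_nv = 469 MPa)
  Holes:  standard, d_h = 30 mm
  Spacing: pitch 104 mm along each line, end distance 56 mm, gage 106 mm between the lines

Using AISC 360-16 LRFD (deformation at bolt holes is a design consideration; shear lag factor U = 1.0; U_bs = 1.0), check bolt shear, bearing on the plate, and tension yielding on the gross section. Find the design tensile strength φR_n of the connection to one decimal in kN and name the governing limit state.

Bolt shear: A_b = π(27)²/4 = 572.56 mm². φR_n = 0.75 × 469 × 572.56 × 6 × 1 = 1208.4 kN.
Bearing (12 mm plate, F_u = 400 MPa): end bolts L_c = 56 − 30/2 = 41, R_n = min(1.2×41×12×400, 2.4×27×12×400) = 236.16 kN/bolt; interior L_c = 104 − 30 = 74, R_n = 311.04 kN/bolt. φR_n = 0.75 × (2×236.16 + 4×311.04) = 1287.4 kN.
Tension yield (gross): A_g = 202×12 = 2424 mm². φR_n = 0.90 × 250 × 2424 = 545.4 kN.
Governing: min(1208.4, 1287.4, 545.4) = 545.4 kN → gross-section yield.

545.4 kN (gross-section yield governs)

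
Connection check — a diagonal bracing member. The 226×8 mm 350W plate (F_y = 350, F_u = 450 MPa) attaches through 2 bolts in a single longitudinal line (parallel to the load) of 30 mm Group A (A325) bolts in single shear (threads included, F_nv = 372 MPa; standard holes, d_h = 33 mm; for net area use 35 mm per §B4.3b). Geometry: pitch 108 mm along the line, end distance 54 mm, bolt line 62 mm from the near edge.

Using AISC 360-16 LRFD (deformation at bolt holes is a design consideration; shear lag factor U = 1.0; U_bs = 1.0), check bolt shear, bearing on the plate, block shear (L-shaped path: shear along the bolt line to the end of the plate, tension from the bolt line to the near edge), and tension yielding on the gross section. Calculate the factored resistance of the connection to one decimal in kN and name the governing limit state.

Bolt shear: A_b = π(30)²/4 = 706.86 mm². φR_n = 0.75 × 372 × 706.86 × 2 × 1 = 394.4 kN.
Bearing (8 mm plate, F_u = 450 MPa): end bolts L_c = 54 − 33/2 = 37.5, R_n = min(1.2×37.5×8×450, 2.4×30×8×450) = 162 kN/bolt; interior L_c = 108 − 33 = 75, R_n = 259.2 kN/bolt. φR_n = 0.75 × (1×162 + 1×259.2) = 315.9 kN.
Block shear: shear path 1×[54+1×108] = 1×162 mm, A_gv = 1296, A_nv = 1×(162 − 1.5×35)×8 = 876 mm²; tension to near edge: (62 − 0.5×35)×8 = 356 mm². R_n = min(0.6×450×876, 0.6×350×1296) + 1.0×450×356 = min(236.52, 272.16) + 160.2 = 396.72 kN. φR_n = 0.75 × 396.72 = 297.5 kN.
Tension yield (gross): A_g = 226×8 = 1808 mm². φR_n = 0.90 × 350 × 1808 = 569.5 kN.
Governing: min(394.4, 315.9, 297.5, 569.5) = 297.5 kN → block shear.

297.5 kN (block shear governs)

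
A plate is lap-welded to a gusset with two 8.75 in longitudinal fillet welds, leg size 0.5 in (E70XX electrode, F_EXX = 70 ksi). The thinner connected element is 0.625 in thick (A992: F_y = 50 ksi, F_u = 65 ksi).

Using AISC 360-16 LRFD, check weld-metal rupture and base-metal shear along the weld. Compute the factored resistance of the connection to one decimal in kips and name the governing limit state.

194.9 kips (weld metal governs)

Weld metal: throat = 0.707×0.5 = 0.3535 in, L = 2×8.75 = 17.5 in. φR_n = 0.75 × 0.6 × 70 × 0.3535 × 17.5 = 194.9 kips.
Base metal shear (0.625 in plate): yield φR_n = 1.0×0.6×50×0.625×17.5 = 328.1 kips; rupture φR_n = 0.75×0.6×65×0.625×17.5 = 319.9 kips; take 319.9 kips (rupture).
Governing: min(194.9, 319.9) = 194.9 kips → weld metal.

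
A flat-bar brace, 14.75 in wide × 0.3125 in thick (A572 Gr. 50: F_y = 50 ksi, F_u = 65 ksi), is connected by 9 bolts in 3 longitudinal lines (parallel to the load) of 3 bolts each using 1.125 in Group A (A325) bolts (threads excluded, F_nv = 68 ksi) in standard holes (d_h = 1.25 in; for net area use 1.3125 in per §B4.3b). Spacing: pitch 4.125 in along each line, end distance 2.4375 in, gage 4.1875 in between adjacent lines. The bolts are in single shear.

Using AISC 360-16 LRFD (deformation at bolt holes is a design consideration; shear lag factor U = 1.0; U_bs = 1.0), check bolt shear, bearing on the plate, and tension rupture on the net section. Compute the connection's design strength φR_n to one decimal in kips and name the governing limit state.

164.7 kips (net-section rupture governs)

Bolt shear: A_b = π(1.125)²/4 = 0.99402 in². φR_n = 0.75 × 68 × 0.99402 × 9 × 1 = 456.3 kips.
Bearing (0.3125 in plate, F_u = 65 ksi): end bolts L_c = 2.4375 − 1.25/2 = 1.8125, R_n = min(1.2×1.8125×0.3125×65, 2.4×1.125×0.3125×65) = 44.18 kips/bolt; interior L_c = 4.125 − 1.25 = 2.875, R_n = 54.844 kips/bolt. φR_n = 0.75 × (3×44.18 + 6×54.844) = 346.2 kips.
Tension rupture (net): A_n = (14.75 − 3×1.3125)×0.3125 = 3.3789 in² (U = 1.0, A_e = A_n). φR_n = 0.75 × 65 × 3.3789 = 164.7 kips.
Governing: min(456.3, 346.2, 164.7) = 164.7 kips → net-section rupture.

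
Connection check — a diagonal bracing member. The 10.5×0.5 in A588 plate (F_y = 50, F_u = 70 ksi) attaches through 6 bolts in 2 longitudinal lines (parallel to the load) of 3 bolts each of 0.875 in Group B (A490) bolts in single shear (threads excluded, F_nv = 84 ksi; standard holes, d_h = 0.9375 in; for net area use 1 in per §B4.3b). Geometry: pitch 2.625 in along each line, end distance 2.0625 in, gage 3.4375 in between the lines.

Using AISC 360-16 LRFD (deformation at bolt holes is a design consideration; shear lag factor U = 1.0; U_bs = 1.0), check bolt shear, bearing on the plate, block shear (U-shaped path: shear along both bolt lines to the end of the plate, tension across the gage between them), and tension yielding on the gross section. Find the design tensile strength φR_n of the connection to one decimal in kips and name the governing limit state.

Bolt shear: A_b = π(0.875)²/4 = 0.60132 in². φR_n = 0.75 × 84 × 0.60132 × 6 × 1 = 227.3 kips.
Bearing (0.5 in plate, F_u = 70 ksi): end bolts L_c = 2.0625 − 0.9375/2 = 1.59375, R_n = min(1.2×1.59375×0.5×70, 2.4×0.875×0.5×70) = 66.938 kips/bolt; interior L_c = 2.625 − 0.9375 = 1.6875, R_n = 70.875 kips/bolt. φR_n = 0.75 × (2×66.938 + 4×70.875) = 313.0 kips.
Block shear: shear path 2×[2.0625+2×2.625] = 2×7.3125 in, A_gv = 7.3125, A_nv = 2×(7.3125 − 2.5×1)×0.5 = 4.8125 in²; tension across gage: (3.4375 − 1×1)×0.5 = 1.2188 in². R_n = min(0.6×70×4.8125, 0.6×50×7.3125) + 1.0×70×1.2188 = min(202.13, 219.38) + 85.316 = 287.45 kips. φR_n = 0.75 × 287.45 = 215.6 kips.
Tension yield (gross): A_g = 10.5×0.5 = 5.25 in². φR_n = 0.90 × 50 × 5.25 = 236.3 kips.
Governing: min(227.3, 313.0, 215.6, 236.3) = 215.6 kips → block shear.

215.6 kips (block shear governs)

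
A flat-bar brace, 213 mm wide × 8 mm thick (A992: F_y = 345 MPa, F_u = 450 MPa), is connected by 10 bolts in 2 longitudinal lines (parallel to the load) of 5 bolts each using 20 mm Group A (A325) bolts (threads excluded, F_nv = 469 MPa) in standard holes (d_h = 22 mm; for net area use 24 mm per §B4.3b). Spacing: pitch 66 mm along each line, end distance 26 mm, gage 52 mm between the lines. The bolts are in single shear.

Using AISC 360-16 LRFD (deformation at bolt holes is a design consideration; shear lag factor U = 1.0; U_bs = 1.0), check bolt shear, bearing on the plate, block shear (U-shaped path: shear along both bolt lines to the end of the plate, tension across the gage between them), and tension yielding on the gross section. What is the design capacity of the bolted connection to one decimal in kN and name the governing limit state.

529.1 kN (gross-section yield governs)

Bolt shear: A_b = π(20)²/4 = 314.16 mm². φR_n = 0.75 × 469 × 314.16 × 10 × 1 = 1105.1 kN.
Bearing (8 mm plate, F_u = 450 MPa): end bolts L_c = 26 − 22/2 = 15, R_n = min(1.2×15×8×450, 2.4×20×8×450) = 64.8 kN/bolt; interior L_c = 66 − 22 = 44, R_n = 172.8 kN/bolt. φR_n = 0.75 × (2×64.8 + 8×172.8) = 1134.0 kN.
Block shear: shear path 2×[26+4×66] = 2×290 mm, A_gv = 4640, A_nv = 2×(290 − 4.5×24)×8 = 2912 mm²; tension across gage: (52 − 1×24)×8 = 224 mm². R_n = min(0.6×450×2912, 0.6×345×4640) + 1.0×450×224 = min(786.24, 960.48) + 100.8 = 887.04 kN. φR_n = 0.75 × 887.04 = 665.3 kN.
Tension yield (gross): A_g = 213×8 = 1704 mm². φR_n = 0.90 × 345 × 1704 = 529.1 kN.
Governing: min(1105.1, 1134.0, 665.3, 529.1) = 529.1 kN → gross-section yield.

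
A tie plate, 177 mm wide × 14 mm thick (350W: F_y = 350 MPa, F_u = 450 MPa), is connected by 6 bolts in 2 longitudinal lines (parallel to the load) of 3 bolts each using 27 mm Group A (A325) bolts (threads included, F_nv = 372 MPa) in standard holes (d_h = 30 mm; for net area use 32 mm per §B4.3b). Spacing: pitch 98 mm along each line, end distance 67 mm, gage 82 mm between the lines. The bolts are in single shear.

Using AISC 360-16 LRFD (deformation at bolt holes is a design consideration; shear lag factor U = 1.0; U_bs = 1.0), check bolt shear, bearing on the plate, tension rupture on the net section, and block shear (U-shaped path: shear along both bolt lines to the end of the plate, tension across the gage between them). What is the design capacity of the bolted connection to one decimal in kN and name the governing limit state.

Bolt shear: A_b = π(27)²/4 = 572.56 mm². φR_n = 0.75 × 372 × 572.56 × 6 × 1 = 958.5 kN.
Bearing (14 mm plate, F_u = 450 MPa): end bolts L_c = 67 − 30/2 = 52, R_n = min(1.2×52×14×450, 2.4×27×14×450) = 393.12 kN/bolt; interior L_c = 98 − 30 = 68, R_n = 408.24 kN/bolt. φR_n = 0.75 × (2×393.12 + 4×408.24) = 1814.4 kN.
Tension rupture (net): A_n = (177 − 2×32)×14 = 1582 mm² (U = 1.0, A_e = A_n). φR_n = 0.75 × 450 × 1582 = 533.9 kN.
Block shear: shear path 2×[67+2×98] = 2×263 mm, A_gv = 7364, A_nv = 2×(263 − 2.5×32)×14 = 5124 mm²; tension across gage: (82 − 1×32)×14 = 700 mm². R_n = min(0.6×450×5124, 0.6×350×7364) + 1.0×450×700 = min(1383.5, 1546.4) + 315 = 1698.5 kN. φR_n = 0.75 × 1698.5 = 1273.9 kN.
Governing: min(958.5, 1814.4, 533.9, 1273.9) = 533.9 kN → net-section rupture.

533.9 kN (net-section rupture governs)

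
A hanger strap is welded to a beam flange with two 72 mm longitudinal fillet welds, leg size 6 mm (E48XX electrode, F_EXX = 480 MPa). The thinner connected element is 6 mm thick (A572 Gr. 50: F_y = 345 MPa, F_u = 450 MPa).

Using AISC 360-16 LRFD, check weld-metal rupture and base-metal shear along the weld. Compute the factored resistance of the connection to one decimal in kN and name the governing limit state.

Weld metal: throat = 0.707×6 = 4.242 mm, L = 2×72 = 144 mm. φR_n = 0.75 × 0.6 × 480 × 4.242 × 144 = 131.9 kN.
Base metal shear (6 mm plate): yield φR_n = 1.0×0.6×345×6×144 = 178.8 kN; rupture φR_n = 0.75×0.6×450×6×144 = 175.0 kN; take 175.0 kN (rupture).
Governing: min(131.9, 175.0) = 131.9 kN → weld metal.

131.9 kN (weld metal governs)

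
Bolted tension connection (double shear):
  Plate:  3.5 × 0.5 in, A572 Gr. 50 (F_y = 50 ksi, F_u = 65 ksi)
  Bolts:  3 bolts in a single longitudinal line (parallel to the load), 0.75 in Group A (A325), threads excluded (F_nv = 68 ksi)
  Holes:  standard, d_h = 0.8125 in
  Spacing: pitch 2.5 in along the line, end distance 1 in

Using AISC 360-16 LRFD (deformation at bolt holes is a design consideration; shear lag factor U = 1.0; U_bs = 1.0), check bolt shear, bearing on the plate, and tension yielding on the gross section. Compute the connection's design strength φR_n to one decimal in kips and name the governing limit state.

Bolt shear: A_b = π(0.75)²/4 = 0.44179 in². φR_n = 0.75 × 68 × 0.44179 × 3 × 2 = 135.2 kips.
Bearing (0.5 in plate, F_u = 65 ksi): end bolts L_c = 1 − 0.8125/2 = 0.59375, R_n = min(1.2×0.59375×0.5×65, 2.4×0.75×0.5×65) = 23.156 kips/bolt; interior L_c = 2.5 − 0.8125 = 1.6875, R_n = 58.5 kips/bolt. φR_n = 0.75 × (1×23.156 + 2×58.5) = 105.1 kips.
Tension yield (gross): A_g = 3.5×0.5 = 1.75 in². φR_n = 0.90 × 50 × 1.75 = 78.8 kips.
Governing: min(135.2, 105.1, 78.8) = 78.8 kips → gross-section yield.

78.8 kips (gross-section yield governs)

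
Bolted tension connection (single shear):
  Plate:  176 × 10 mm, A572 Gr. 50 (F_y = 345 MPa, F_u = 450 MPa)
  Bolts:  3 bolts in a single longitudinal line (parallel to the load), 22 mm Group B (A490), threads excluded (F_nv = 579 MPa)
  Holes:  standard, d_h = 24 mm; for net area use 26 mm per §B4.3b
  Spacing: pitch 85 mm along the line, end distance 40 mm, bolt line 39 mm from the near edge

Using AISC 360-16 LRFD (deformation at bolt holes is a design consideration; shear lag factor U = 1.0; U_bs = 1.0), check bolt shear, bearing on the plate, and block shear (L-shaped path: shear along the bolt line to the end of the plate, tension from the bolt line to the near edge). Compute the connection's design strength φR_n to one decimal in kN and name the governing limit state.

381.4 kN (block shear governs)

Bolt shear: A_b = π(22)²/4 = 380.13 mm². φR_n = 0.75 × 579 × 380.13 × 3 × 1 = 495.2 kN.
Bearing (10 mm plate, F_u = 450 MPa): end bolts L_c = 40 − 24/2 = 28, R_n = min(1.2×28×10×450, 2.4×22×10×450) = 151.2 kN/bolt; interior L_c = 85 − 24 = 61, R_n = 237.6 kN/bolt. φR_n = 0.75 × (1×151.2 + 2×237.6) = 469.8 kN.
Block shear: shear path 1×[40+2×85] = 1×210 mm, A_gv = 2100, A_nv = 1×(210 − 2.5×26)×10 = 1450 mm²; tension to near edge: (39 − 0.5×26)×10 = 260 mm². R_n = min(0.6×450×1450, 0.6×345×2100) + 1.0×450×260 = min(391.5, 434.7) + 117 = 508.5 kN. φR_n = 0.75 × 508.5 = 381.4 kN.
Governing: min(495.2, 469.8, 381.4) = 381.4 kN → block shear.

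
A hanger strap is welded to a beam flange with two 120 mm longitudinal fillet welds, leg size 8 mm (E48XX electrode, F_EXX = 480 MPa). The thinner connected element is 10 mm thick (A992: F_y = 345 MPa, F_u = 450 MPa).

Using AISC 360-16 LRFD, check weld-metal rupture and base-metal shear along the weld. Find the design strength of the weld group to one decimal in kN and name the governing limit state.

Weld metal: throat = 0.707×8 = 5.656 mm, L = 2×120 = 240 mm. φR_n = 0.75 × 0.6 × 480 × 5.656 × 240 = 293.2 kN.
Base metal shear (10 mm plate): yield φR_n = 1.0×0.6×345×10×240 = 496.8 kN; rupture φR_n = 0.75×0.6×450×10×240 = 486.0 kN; take 486.0 kN (rupture).
Governing: min(293.2, 486.0) = 293.2 kN → weld metal.

293.2 kN (weld metal governs)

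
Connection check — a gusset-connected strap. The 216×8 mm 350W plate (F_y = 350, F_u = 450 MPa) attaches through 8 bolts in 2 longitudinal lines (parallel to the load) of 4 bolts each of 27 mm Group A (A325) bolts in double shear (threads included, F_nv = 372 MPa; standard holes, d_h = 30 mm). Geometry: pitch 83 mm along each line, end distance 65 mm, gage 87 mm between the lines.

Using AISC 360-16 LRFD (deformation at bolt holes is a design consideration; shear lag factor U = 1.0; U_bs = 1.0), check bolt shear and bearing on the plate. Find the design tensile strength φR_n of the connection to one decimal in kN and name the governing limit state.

1354.3 kN (bearing governs)

Bolt shear: A_b = π(27)²/4 = 572.56 mm². φR_n = 0.75 × 372 × 572.56 × 8 × 2 = 2555.9 kN.
Bearing (8 mm plate, F_u = 450 MPa): end bolts L_c = 65 − 30/2 = 50, R_n = min(1.2×50×8×450, 2.4×27×8×450) = 216 kN/bolt; interior L_c = 83 − 30 = 53, R_n = 228.96 kN/bolt. φR_n = 0.75 × (2×216 + 6×228.96) = 1354.3 kN.
Governing: min(2555.9, 1354.3) = 1354.3 kN → bearing.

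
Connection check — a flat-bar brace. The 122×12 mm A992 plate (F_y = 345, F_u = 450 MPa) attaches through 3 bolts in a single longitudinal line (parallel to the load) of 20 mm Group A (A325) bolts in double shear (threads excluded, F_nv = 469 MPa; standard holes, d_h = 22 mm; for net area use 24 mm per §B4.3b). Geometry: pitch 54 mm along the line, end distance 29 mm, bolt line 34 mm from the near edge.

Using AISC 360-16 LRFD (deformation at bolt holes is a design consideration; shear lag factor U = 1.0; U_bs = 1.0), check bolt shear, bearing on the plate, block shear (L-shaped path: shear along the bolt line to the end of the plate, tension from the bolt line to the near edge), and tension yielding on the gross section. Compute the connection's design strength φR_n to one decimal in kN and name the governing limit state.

Bolt shear: A_b = π(20)²/4 = 314.16 mm². φR_n = 0.75 × 469 × 314.16 × 3 × 2 = 663.0 kN.
Bearing (12 mm plate, F_u = 450 MPa): end bolts L_c = 29 − 22/2 = 18, R_n = min(1.2×18×12×450, 2.4×20×12×450) = 116.64 kN/bolt; interior L_c = 54 − 22 = 32, R_n = 207.36 kN/bolt. φR_n = 0.75 × (1×116.64 + 2×207.36) = 398.5 kN.
Block shear: shear path 1×[29+2×54] = 1×137 mm, A_gv = 1644, A_nv = 1×(137 − 2.5×24)×12 = 924 mm²; tension to near edge: (34 − 0.5×24)×12 = 264 mm². R_n = min(0.6×450×924, 0.6×345×1644) + 1.0×450×264 = min(249.48, 340.31) + 118.8 = 368.28 kN. φR_n = 0.75 × 368.28 = 276.2 kN.
Tension yield (gross): A_g = 122×12 = 1464 mm². φR_n = 0.90 × 345 × 1464 = 454.6 kN.
Governing: min(663.0, 398.5, 276.2, 454.6) = 276.2 kN → block shear.

276.2 kN (block shear governs)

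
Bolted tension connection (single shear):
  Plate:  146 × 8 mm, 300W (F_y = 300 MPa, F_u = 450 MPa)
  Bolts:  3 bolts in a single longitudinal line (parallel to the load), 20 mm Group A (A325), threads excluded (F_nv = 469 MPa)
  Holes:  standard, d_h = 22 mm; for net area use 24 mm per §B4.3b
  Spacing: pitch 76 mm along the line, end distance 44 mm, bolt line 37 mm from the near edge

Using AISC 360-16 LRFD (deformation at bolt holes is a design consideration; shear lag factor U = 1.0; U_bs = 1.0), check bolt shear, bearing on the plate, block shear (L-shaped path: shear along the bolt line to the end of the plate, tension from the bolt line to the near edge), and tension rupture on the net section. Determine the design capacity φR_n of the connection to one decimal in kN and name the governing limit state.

Bolt shear: A_b = π(20)²/4 = 314.16 mm². φR_n = 0.75 × 469 × 314.16 × 3 × 1 = 331.5 kN.
Bearing (8 mm plate, F_u = 450 MPa): end bolts L_c = 44 − 22/2 = 33, R_n = min(1.2×33×8×450, 2.4×20×8×450) = 142.56 kN/bolt; interior L_c = 76 − 22 = 54, R_n = 172.8 kN/bolt. φR_n = 0.75 × (1×142.56 + 2×172.8) = 366.1 kN.
Block shear: shear path 1×[44+2×76] = 1×196 mm, A_gv = 1568, A_nv = 1×(196 − 2.5×24)×8 = 1088 mm²; tension to near edge: (37 − 0.5×24)×8 = 200 mm². R_n = min(0.6×450×1088, 0.6×300×1568) + 1.0×450×200 = min(293.76, 282.24) + 90 = 372.24 kN. φR_n = 0.75 × 372.24 = 279.2 kN.
Tension rupture (net): A_n = (146 − 1×24)×8 = 976 mm² (U = 1.0, A_e = A_n). φR_n = 0.75 × 450 × 976 = 329.4 kN.
Governing: min(331.5, 366.1, 279.2, 329.4) = 279.2 kN → block shear.

279.2 kN (block shear governs)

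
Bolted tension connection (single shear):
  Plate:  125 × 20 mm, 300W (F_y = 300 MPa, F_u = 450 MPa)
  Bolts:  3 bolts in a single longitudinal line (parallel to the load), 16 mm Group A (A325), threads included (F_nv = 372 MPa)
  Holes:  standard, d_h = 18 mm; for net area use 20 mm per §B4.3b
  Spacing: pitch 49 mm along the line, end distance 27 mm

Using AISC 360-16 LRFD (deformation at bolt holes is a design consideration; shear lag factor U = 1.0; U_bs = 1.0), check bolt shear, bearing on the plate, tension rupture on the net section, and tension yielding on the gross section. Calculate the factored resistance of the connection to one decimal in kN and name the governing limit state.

Bolt shear: A_b = π(16)²/4 = 201.06 mm². φR_n = 0.75 × 372 × 201.06 × 3 × 1 = 168.3 kN.
Bearing (20 mm plate, F_u = 450 MPa): end bolts L_c = 27 − 18/2 = 18, R_n = min(1.2×18×20×450, 2.4×16×20×450) = 194.4 kN/bolt; interior L_c = 49 − 18 = 31, R_n = 334.8 kN/bolt. φR_n = 0.75 × (1×194.4 + 2×334.8) = 648.0 kN.
Tension rupture (net): A_n = (125 − 1×20)×20 = 2100 mm² (U = 1.0, A_e = A_n). φR_n = 0.75 × 450 × 2100 = 708.8 kN.
Tension yield (gross): A_g = 125×20 = 2500 mm². φR_n = 0.90 × 300 × 2500 = 675.0 kN.
Governing: min(168.3, 648.0, 708.8, 675.0) = 168.3 kN → bolt shear.

168.3 kN (bolt shear governs)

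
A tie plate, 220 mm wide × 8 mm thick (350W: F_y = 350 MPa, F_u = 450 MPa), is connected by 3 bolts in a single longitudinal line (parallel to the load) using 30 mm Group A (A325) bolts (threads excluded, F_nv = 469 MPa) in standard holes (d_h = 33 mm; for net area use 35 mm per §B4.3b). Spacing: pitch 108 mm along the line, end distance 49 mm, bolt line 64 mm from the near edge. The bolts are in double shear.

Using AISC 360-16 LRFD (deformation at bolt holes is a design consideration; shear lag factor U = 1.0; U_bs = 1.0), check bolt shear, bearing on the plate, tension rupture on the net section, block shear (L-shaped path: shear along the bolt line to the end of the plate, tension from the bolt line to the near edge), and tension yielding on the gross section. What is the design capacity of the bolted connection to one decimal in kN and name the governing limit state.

Bolt shear: A_b = π(30)²/4 = 706.86 mm². φR_n = 0.75 × 469 × 706.86 × 3 × 2 = 1491.8 kN.
Bearing (8 mm plate, F_u = 450 MPa): end bolts L_c = 49 − 33/2 = 32.5, R_n = min(1.2×32.5×8×450, 2.4×30×8×450) = 140.4 kN/bolt; interior L_c = 108 − 33 = 75, R_n = 259.2 kN/bolt. φR_n = 0.75 × (1×140.4 + 2×259.2) = 494.1 kN.
Tension rupture (net): A_n = (220 − 1×35)×8 = 1480 mm² (U = 1.0, A_e = A_n). φR_n = 0.75 × 450 × 1480 = 499.5 kN.
Block shear: shear path 1×[49+2×108] = 1×265 mm, A_gv = 2120, A_nv = 1×(265 − 2.5×35)×8 = 1420 mm²; tension to near edge: (64 − 0.5×35)×8 = 372 mm². R_n = min(0.6×450×1420, 0.6×350×2120) + 1.0×450×372 = min(383.4, 445.2) + 167.4 = 550.8 kN. φR_n = 0.75 × 550.8 = 413.1 kN.
Tension yield (gross): A_g = 220×8 = 1760 mm². φR_n = 0.90 × 350 × 1760 = 554.4 kN.
Governing: min(1491.8, 494.1, 499.5, 413.1, 554.4) = 413.1 kN → block shear.

413.1 kN (block shear governs)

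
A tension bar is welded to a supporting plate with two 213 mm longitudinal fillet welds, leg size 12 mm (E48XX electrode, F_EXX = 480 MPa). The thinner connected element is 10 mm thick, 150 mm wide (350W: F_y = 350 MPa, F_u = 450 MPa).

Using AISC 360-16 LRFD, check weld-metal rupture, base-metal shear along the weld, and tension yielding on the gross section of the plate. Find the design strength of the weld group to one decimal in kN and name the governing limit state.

Weld metal: throat = 0.707×12 = 8.484 mm, L = 2×213 = 426 mm. φR_n = 0.75 × 0.6 × 480 × 8.484 × 426 = 780.7 kN.
Base metal shear (10 mm plate): yield φR_n = 1.0×0.6×350×10×426 = 894.6 kN; rupture φR_n = 0.75×0.6×450×10×426 = 862.7 kN; take 862.7 kN (rupture).
Tension yield (gross): A_g = 150×10 = 1500 mm². φR_n = 0.90 × 350 × 1500 = 472.5 kN.
Governing: min(780.7, 862.7, 472.5) = 472.5 kN → gross-section yield.

472.5 kN (gross-section yield governs)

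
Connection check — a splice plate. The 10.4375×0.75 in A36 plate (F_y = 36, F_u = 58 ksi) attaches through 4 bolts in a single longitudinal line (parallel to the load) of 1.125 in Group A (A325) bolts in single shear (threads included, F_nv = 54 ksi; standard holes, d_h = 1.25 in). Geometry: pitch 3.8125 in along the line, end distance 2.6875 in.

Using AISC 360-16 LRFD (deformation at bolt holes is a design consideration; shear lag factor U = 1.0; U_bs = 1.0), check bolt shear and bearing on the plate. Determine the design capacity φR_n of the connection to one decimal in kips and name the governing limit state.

161.0 kips (bolt shear governs)

Bolt shear: A_b = π(1.125)²/4 = 0.99402 in². φR_n = 0.75 × 54 × 0.99402 × 4 × 1 = 161.0 kips.
Bearing (0.75 in plate, F_u = 58 ksi): end bolts L_c = 2.6875 − 1.25/2 = 2.0625, R_n = min(1.2×2.0625×0.75×58, 2.4×1.125×0.75×58) = 107.66 kips/bolt; interior L_c = 3.8125 − 1.25 = 2.5625, R_n = 117.45 kips/bolt. φR_n = 0.75 × (1×107.66 + 3×117.45) = 345.0 kips.
Governing: min(161.0, 345.0) = 161.0 kips → bolt shear.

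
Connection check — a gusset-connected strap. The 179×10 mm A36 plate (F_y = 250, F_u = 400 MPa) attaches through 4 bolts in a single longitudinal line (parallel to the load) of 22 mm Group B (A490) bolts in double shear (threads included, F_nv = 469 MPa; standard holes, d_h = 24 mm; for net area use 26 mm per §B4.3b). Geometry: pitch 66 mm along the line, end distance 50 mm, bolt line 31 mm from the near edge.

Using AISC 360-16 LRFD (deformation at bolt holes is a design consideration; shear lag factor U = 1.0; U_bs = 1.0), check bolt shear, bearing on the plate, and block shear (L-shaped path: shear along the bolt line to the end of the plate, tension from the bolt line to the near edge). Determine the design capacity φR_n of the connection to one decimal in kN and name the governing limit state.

Bolt shear: A_b = π(22)²/4 = 380.13 mm². φR_n = 0.75 × 469 × 380.13 × 4 × 2 = 1069.7 kN.
Bearing (10 mm plate, F_u = 400 MPa): end bolts L_c = 50 − 24/2 = 38, R_n = min(1.2×38×10×400, 2.4×22×10×400) = 182.4 kN/bolt; interior L_c = 66 − 24 = 42, R_n = 201.6 kN/bolt. φR_n = 0.75 × (1×182.4 + 3×201.6) = 590.4 kN.
Block shear: shear path 1×[50+3×66] = 1×248 mm, A_gv = 2480, A_nv = 1×(248 − 3.5×26)×10 = 1570 mm²; tension to near edge: (31 − 0.5×26)×10 = 180 mm². R_n = min(0.6×400×1570, 0.6×250×2480) + 1.0×400×180 = min(376.8, 372) + 72 = 444 kN. φR_n = 0.75 × 444 = 333.0 kN.
Governing: min(1069.7, 590.4, 333.0) = 333.0 kN → block shear.

333.0 kN (block shear governs)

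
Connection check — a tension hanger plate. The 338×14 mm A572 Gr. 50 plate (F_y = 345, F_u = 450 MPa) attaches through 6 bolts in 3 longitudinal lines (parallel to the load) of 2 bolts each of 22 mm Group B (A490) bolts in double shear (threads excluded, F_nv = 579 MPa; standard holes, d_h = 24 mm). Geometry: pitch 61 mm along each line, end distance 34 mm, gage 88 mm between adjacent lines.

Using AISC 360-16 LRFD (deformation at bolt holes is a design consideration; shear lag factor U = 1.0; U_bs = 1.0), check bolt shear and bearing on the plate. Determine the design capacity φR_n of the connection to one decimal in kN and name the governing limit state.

1003.6 kN (bearing governs)

Bolt shear: A_b = π(22)²/4 = 380.13 mm². φR_n = 0.75 × 579 × 380.13 × 6 × 2 = 1980.9 kN.
Bearing (14 mm plate, F_u = 450 MPa): end bolts L_c = 34 − 24/2 = 22, R_n = min(1.2×22×14×450, 2.4×22×14×450) = 166.32 kN/bolt; interior L_c = 61 − 24 = 37, R_n = 279.72 kN/bolt. φR_n = 0.75 × (3×166.32 + 3×279.72) = 1003.6 kN.
Governing: min(1980.9, 1003.6) = 1003.6 kN → bearing.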